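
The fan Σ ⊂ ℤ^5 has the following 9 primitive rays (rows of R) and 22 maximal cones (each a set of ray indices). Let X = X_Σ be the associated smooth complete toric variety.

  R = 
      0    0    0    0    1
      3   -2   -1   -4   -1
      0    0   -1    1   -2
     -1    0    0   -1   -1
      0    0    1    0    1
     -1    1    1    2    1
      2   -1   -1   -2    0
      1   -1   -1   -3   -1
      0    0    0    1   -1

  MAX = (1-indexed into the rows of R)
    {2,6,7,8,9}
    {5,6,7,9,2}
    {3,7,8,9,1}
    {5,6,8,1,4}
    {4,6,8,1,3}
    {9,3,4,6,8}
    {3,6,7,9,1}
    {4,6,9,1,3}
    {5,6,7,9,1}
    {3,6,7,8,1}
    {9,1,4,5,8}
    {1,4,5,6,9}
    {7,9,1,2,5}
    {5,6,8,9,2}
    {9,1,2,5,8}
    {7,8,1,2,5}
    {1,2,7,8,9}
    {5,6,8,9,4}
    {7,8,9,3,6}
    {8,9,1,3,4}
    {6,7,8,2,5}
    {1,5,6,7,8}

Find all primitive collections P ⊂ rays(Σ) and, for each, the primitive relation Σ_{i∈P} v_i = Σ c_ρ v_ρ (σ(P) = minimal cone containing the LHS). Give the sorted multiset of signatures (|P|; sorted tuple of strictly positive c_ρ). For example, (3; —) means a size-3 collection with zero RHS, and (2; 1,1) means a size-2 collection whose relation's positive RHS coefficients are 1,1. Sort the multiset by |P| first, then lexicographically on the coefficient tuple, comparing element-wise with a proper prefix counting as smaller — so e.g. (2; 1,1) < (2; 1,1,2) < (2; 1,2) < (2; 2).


The 7 primitive collections of Σ (r=9, n=5):

  {3,5}:  v_{3} + v_{5} = v_{9} ; sig = (2; 1)
  {4,7}:  v_{4} + v_{7} = v_{8} ; sig = (2; 1)
  {2,3}:  v_{2} + v_{3} = v_{7} + v_{8} + 2·v_{9} ; sig = (2; 1,1,2)
  {2,4}:  v_{2} + v_{4} = v_{5} + 2·v_{8} + v_{9} ; sig = (2; 1,1,2)
  {1,2,6}:  v_{1} + v_{2} + v_{6} = v_{5} + v_{7} ; sig = (3; 1,1)
  {1,6,8,9}:  v_{1} + v_{6} + v_{8} + v_{9} = 0 ; sig = (4; —)
  {5,7,8,9}:  v_{5} + v_{7} + v_{8} + v_{9} = v_{2} ; sig = (4; 1)

so the primitive-relation signature multiset is
    |P|=2: 4 collections, coeffs (1), (1), (1,1,2), (1,1,2)
    |P|=3: 1 collection, coeffs (1,1)
    |P|=4: 2 collections, coeffs (), (1)


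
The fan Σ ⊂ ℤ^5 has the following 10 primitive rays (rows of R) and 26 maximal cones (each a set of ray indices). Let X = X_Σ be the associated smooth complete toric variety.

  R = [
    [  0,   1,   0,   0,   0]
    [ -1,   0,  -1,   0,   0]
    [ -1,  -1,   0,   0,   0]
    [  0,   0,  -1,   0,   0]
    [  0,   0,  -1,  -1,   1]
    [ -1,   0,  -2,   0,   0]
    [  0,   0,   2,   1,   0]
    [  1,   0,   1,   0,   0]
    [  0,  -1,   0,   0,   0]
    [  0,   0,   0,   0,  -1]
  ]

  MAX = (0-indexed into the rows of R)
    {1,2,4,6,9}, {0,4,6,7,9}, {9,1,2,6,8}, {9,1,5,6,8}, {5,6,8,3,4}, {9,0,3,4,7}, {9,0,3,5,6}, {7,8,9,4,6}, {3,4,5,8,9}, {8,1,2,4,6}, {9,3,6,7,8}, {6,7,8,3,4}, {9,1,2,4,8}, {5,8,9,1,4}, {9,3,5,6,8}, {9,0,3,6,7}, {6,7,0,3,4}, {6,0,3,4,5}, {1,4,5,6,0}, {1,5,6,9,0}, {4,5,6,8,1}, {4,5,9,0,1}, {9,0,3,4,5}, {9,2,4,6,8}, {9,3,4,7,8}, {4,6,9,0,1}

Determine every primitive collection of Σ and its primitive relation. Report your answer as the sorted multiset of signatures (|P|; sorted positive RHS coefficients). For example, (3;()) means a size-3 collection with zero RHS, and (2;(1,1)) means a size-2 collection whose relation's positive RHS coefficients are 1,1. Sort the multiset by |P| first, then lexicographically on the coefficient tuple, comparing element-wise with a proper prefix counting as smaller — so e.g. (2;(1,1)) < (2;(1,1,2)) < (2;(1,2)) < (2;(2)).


The 11 primitive collections of Σ (r=10, n=5):

  P = {0,8}:  v_{0} + v_{8} = 0  ⟹  sig = (2;())
  P = {1,7}:  v_{1} + v_{7} = 0  ⟹  sig = (2;())
  P = {1,3}:  v_{1} + v_{3} = v_{5}  ⟹  sig = (2;(1))
  P = {5,7}:  v_{5} + v_{7} = v_{3}  ⟹  sig = (2;(1))
  P = {2,3}:  v_{2} + v_{3} = v_{1} + v_{8}  ⟹  sig = (2;(1,1))
  P = {0,2}:  v_{0} + v_{2} = v_{1} + v_{4} + v_{6} + v_{9}  ⟹  sig = (2;(1,1,1,1))
  P = {2,7}:  v_{2} + v_{7} = v_{4} + v_{6} + v_{8} + v_{9}  ⟹  sig = (2;(1,1,1,1))
  P = {2,5}:  v_{2} + v_{5} = 2·v_{1} + v_{8}  ⟹  sig = (2;(1,2))
  P = {3,4,6,9}:  v_{3} + v_{4} + v_{6} + v_{9} = 0  ⟹  sig = (4;())
  P = {4,5,6,9}:  v_{4} + v_{5} + v_{6} + v_{9} = v_{1}  ⟹  sig = (4;(1))
  P = {1,4,6,8,9}:  v_{1} + v_{4} + v_{6} + v_{8} + v_{9} = v_{2}  ⟹  sig = (5;(1))

Sorted signature multiset PRS(X):
    (2;())
    (2;())
    (2;(1))
    (2;(1))
    (2;(1,1))
    (2;(1,1,1,1))
    (2;(1,1,1,1))
    (2;(1,2))
    (4;())
    (4;(1))
    (5;(1))


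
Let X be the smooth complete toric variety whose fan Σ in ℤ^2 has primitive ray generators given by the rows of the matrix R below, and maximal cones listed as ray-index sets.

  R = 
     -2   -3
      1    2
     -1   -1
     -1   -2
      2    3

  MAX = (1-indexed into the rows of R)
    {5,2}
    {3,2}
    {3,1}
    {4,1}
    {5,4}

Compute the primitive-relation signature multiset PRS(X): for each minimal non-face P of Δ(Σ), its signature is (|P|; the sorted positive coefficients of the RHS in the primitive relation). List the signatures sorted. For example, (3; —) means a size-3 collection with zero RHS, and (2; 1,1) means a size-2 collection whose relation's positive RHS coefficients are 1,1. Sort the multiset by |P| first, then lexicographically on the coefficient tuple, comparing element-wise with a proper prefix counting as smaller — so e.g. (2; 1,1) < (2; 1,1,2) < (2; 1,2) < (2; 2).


Δ(Σ) — 5 vertices, 5 min non-faces:

  P={1,5}:  v_{1} + v_{5} = 0  ⇒ sig = (2; —)
  P={2,4}:  v_{2} + v_{4} = 0  ⇒ sig = (2; —)
  P={1,2}:  v_{1} + v_{2} = v_{3}  ⇒ sig = (2; 1)
  P={3,4}:  v_{3} + v_{4} = v_{1}  ⇒ sig = (2; 1)
  P={3,5}:  v_{3} + v_{5} = v_{2}  ⇒ sig = (2; 1)

Signatures (|P|; sorted positive RHS coefficients), sorted:
{ (2; —) ×2,  (2; 1) ×3 }


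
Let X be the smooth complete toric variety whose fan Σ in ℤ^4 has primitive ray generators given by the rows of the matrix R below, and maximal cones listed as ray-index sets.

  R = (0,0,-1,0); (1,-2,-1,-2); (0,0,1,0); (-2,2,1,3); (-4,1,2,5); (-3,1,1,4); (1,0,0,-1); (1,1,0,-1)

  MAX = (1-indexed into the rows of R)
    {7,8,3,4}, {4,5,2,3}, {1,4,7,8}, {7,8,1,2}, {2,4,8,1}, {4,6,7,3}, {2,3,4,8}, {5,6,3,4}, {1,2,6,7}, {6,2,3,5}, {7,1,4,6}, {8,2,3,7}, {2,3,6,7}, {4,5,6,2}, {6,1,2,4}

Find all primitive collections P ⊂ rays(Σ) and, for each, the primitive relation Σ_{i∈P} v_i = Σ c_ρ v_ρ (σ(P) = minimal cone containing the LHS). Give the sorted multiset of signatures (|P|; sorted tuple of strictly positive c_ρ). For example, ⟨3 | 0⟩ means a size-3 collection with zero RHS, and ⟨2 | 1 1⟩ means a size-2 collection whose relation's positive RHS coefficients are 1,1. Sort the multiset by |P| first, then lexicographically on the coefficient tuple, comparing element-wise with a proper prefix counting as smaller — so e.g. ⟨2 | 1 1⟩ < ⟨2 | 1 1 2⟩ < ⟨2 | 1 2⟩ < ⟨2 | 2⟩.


7 collections generate NE(X_Σ); each relation:

  • {1,3}:  v_{1} + v_{3} = 0  so sig = ⟨2 | 0⟩
  • {6,8}:  v_{6} + v_{8} = v_{4}  so sig = ⟨2 | 1⟩
  • {5,7}:  v_{5} + v_{7} = v_{3} + v_{6}  so sig = ⟨2 | 1 1⟩
  • {1,5}:  v_{1} + v_{5} = v_{2} + v_{4} + v_{6}  so sig = ⟨2 | 1 1 1⟩
  • {5,8}:  v_{5} + v_{8} = v_{2} + v_{3} + 2·v_{4}  so sig = ⟨2 | 1 1 2⟩
  • {2,4,7}:  v_{2} + v_{4} + v_{7} = 0  so sig = ⟨3 | 0⟩
  • {2,3,4,6}:  v_{2} + v_{3} + v_{4} + v_{6} = v_{5}  so sig = ⟨4 | 1⟩

Sorted signature multiset PRS(X):
{ ⟨2 | 0⟩,  ⟨2 | 1⟩,  ⟨2 | 1 1⟩,  ⟨2 | 1 1 1⟩,  ⟨2 | 1 1 2⟩,  ⟨3 | 0⟩,  ⟨4 | 1⟩ }


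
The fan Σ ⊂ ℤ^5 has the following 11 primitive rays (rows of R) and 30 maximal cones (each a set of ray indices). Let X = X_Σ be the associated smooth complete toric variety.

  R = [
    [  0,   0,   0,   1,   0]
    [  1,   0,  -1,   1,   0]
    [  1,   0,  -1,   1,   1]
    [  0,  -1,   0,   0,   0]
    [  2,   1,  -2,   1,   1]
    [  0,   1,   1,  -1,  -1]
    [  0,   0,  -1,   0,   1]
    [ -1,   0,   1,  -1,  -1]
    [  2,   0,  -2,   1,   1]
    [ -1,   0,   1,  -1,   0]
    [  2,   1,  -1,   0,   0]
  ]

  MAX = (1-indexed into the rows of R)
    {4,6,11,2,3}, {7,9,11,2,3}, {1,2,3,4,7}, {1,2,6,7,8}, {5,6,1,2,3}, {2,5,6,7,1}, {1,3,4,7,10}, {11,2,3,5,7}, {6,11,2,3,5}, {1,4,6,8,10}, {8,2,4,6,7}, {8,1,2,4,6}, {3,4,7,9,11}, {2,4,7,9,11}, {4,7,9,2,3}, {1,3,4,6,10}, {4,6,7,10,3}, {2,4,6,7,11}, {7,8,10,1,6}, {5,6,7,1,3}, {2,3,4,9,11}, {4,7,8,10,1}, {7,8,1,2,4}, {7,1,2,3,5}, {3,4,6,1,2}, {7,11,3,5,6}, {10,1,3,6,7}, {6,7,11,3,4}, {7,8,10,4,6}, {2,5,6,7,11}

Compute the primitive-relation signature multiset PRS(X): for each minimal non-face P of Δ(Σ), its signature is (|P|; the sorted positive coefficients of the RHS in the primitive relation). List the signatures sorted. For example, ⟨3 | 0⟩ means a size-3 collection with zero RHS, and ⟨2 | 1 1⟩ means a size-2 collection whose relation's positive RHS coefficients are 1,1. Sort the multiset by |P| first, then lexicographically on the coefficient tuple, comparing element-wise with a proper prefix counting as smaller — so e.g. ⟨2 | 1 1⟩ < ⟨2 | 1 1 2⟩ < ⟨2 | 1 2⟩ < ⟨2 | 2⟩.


Minimal non-faces — 16 found among 11 rays, 30 max cones:

  P = {2,10}:  v_{2} + v_{10} = 0 ; sig = ⟨2 | 0⟩
  P = {3,8}:  v_{3} + v_{8} = 0 ; sig = ⟨2 | 0⟩
  P = {4,5}:  v_{4} + v_{5} = v_{9} ; sig = ⟨2 | 1⟩
  P = {6,9}:  v_{6} + v_{9} = v_{11} ; sig = ⟨2 | 1⟩
  P = {1,9}:  v_{1} + v_{9} = v_{2} + v_{3} ; sig = ⟨2 | 1 1⟩
  P = {1,11}:  v_{1} + v_{11} = v_{2} + v_{3} + v_{6} ; sig = ⟨2 | 1 1 1⟩
  P = {5,8}:  v_{5} + v_{8} = v_{2} + v_{6} + v_{7} ; sig = ⟨2 | 1 1 1⟩
  P = {5,10}:  v_{5} + v_{10} = v_{3} + v_{6} + v_{7} ; sig = ⟨2 | 1 1 1⟩
  P = {5,9}:  v_{5} + v_{9} = v_{2} + v_{3} + v_{7} + v_{11} ; sig = ⟨2 | 1 1 1 1⟩
  P = {8,9}:  v_{8} + v_{9} = v_{2} + v_{4} + v_{6} + v_{7} ; sig = ⟨2 | 1 1 1 1⟩
  P = {9,10}:  v_{9} + v_{10} = v_{3} + v_{4} + v_{6} + v_{7} ; sig = ⟨2 | 1 1 1 1⟩
  P = {8,11}:  v_{8} + v_{11} = v_{2} + v_{4} + 2·v_{6} + v_{7} ; sig = ⟨2 | 1 1 1 2⟩
  P = {10,11}:  v_{10} + v_{11} = v_{3} + v_{4} + 2·v_{6} + v_{7} ; sig = ⟨2 | 1 1 1 2⟩
  P = {1,4,6,7}:  v_{1} + v_{4} + v_{6} + v_{7} = 0 ; sig = ⟨4 | 0⟩
  P = {2,3,6,7}:  v_{2} + v_{3} + v_{6} + v_{7} = v_{5} ; sig = ⟨4 | 1⟩
  P = {2,3,4,7,11}:  v_{2} + v_{3} + v_{4} + v_{7} + v_{11} = 2·v_{9} ; sig = ⟨5 | 2⟩

Hence PRS(X_Σ) =
    |P|=2: 13 collections, coeffs (), (), (1), (1), (1,1), (1,1,1), (1,1,1), (1,1,1), (1,1,1,1), (1,1,1,1), (1,1,1,1), (1,1,1,2), (1,1,1,2)
    |P|=4: 2 collections, coeffs (), (1)
    |P|=5: 1 collection, coeffs (2)


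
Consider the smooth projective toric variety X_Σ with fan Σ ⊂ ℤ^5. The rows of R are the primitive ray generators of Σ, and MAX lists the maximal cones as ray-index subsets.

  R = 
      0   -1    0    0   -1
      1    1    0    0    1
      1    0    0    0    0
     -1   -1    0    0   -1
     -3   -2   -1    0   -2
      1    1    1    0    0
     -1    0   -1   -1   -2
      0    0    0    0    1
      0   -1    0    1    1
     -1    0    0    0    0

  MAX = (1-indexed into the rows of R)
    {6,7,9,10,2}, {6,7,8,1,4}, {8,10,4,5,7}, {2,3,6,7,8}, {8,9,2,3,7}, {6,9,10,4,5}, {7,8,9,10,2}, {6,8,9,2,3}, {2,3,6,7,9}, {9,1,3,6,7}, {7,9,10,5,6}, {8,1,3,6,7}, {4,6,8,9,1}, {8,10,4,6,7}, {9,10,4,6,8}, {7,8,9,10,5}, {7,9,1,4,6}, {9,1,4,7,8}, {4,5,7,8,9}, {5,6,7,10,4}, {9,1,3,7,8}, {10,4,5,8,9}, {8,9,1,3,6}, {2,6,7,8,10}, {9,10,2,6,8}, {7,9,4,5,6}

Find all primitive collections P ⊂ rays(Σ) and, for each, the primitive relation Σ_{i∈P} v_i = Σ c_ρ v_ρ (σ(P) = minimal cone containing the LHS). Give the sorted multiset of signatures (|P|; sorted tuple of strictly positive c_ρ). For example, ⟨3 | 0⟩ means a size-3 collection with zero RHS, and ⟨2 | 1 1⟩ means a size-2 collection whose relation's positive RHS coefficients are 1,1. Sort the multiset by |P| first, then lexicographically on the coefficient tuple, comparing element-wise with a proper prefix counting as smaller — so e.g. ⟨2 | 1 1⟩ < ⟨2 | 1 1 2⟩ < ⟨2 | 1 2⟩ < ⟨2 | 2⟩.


|primitive collections| = 11. Relations:

  {2,4}:  v_{2} + v_{4} = 0  →  sig = ⟨2 | 0⟩
  {3,10}:  v_{3} + v_{10} = 0  →  sig = ⟨2 | 0⟩
  {1,2}:  v_{1} + v_{2} = v_{3}  →  sig = ⟨2 | 1⟩
  {1,10}:  v_{1} + v_{10} = v_{4}  →  sig = ⟨2 | 1⟩
  {3,4}:  v_{3} + v_{4} = v_{1}  →  sig = ⟨2 | 1⟩
  {2,5}:  v_{2} + v_{5} = v_{7} + v_{9} + v_{10}  →  sig = ⟨2 | 1 1 1⟩
  {3,5}:  v_{3} + v_{5} = v_{4} + v_{7} + v_{9}  →  sig = ⟨2 | 1 1 1⟩
  {1,5}:  v_{1} + v_{5} = 2·v_{4} + v_{7} + v_{9}  →  sig = ⟨2 | 1 1 2⟩
  {5,6,8}:  v_{5} + v_{6} + v_{8} = v_{4} + v_{10}  →  sig = ⟨3 | 1 1⟩
  {6,7,8,9}:  v_{6} + v_{7} + v_{8} + v_{9} = 0  →  sig = ⟨4 | 0⟩
  {4,7,9,10}:  v_{4} + v_{7} + v_{9} + v_{10} = v_{5}  →  sig = ⟨4 | 1⟩

Sorted signature multiset PRS(X):
    |P|=2: 8 collections, coeffs (), (), (1), (1), (1), (1,1,1), (1,1,1), (1,1,2)
    |P|=3: 1 collection, coeffs (1,1)
    |P|=4: 2 collections, coeffs (), (1)


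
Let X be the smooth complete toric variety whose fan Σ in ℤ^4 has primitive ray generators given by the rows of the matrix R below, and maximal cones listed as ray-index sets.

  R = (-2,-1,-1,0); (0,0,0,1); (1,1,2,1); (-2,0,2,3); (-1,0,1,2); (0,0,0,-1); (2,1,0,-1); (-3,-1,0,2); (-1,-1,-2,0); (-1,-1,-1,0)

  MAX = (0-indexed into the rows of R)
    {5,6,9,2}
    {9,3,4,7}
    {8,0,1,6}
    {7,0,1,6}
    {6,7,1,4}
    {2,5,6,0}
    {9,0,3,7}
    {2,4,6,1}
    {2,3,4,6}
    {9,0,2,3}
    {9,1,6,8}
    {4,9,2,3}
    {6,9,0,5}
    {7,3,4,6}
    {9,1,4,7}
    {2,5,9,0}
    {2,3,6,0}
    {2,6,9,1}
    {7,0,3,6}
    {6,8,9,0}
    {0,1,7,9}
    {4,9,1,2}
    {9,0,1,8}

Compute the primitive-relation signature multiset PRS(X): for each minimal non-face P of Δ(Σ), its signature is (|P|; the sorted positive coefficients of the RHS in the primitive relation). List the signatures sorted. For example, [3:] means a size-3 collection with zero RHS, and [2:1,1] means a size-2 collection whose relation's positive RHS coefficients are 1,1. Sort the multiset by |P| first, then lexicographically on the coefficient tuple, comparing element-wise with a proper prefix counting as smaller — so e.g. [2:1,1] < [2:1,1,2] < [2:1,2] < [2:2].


18 minimal non-faces of Δ(Σ) (on 10 rays):

  • {1,5}:  v_{1} + v_{5} = 0  so sig = [2:]
  • {0,4}:  v_{0} + v_{4} = v_{7}  so sig = [2:1]
  • {2,7}:  v_{2} + v_{7} = v_{3}  so sig = [2:1]
  • {2,8}:  v_{2} + v_{8} = v_{1}  so sig = [2:1]
  • {3,8}:  v_{3} + v_{8} = v_{1} + v_{7}  so sig = [2:1,1]
  • {4,5}:  v_{4} + v_{5} = v_{0} + v_{2}  so sig = [2:1,1]
  • {5,8}:  v_{5} + v_{8} = v_{0} + v_{6} + v_{9}  so sig = [2:1,1,1]
  • {4,8}:  v_{4} + v_{8} = v_{0} + 2·v_{1}  so sig = [2:1,2]
  • {5,7}:  v_{5} + v_{7} = 2·v_{0} + v_{2}  so sig = [2:1,2]
  • {1,3}:  v_{1} + v_{3} = 2·v_{4}  so sig = [2:2]
  • {3,5}:  v_{3} + v_{5} = 2·v_{0} + 2·v_{2}  so sig = [2:2,2]
  • {7,8}:  v_{7} + v_{8} = 2·v_{0} + 2·v_{1}  so sig = [2:2,2]
  • {0,1,2}:  v_{0} + v_{1} + v_{2} = v_{4}  so sig = [3:1]
  • {3,6,9}:  v_{3} + v_{6} + v_{9} = v_{4}  so sig = [3:1]
  • {4,6,9}:  v_{4} + v_{6} + v_{9} = v_{1}  so sig = [3:1]
  • {6,7,9}:  v_{6} + v_{7} + v_{9} = v_{0} + v_{1}  so sig = [3:1,1]
  • {0,2,6,9}:  v_{0} + v_{2} + v_{6} + v_{9} = 0  so sig = [4:]
  • {0,1,6,9}:  v_{0} + v_{1} + v_{6} + v_{9} = v_{8}  so sig = [4:1]

Sorted signature multiset PRS(X):
{ [2:],  [2:1] ×3,  [2:1,1] ×2,  [2:1,1,1],  [2:1,2] ×2,  [2:2],  [2:2,2] ×2,  [3:1] ×3,  [3:1,1],  [4:],  [4:1] }


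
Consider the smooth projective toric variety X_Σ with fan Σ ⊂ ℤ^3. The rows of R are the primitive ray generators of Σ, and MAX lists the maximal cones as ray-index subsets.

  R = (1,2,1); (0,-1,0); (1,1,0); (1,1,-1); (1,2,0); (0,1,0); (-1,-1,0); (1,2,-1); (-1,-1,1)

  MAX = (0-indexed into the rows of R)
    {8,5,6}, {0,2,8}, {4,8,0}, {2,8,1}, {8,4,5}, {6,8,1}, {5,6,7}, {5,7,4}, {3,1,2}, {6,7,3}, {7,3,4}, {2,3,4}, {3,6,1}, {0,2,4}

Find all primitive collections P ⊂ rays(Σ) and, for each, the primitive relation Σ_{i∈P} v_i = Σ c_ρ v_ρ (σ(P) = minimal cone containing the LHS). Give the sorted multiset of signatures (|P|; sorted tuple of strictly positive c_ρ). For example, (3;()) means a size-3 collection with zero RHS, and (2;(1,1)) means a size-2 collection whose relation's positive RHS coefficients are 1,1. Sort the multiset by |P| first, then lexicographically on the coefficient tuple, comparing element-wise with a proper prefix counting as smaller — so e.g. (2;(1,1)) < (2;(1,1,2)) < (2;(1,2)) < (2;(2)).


16 minimal non-faces of Δ(Σ) (on 9 rays):

  P={1,5}:  v_{1} + v_{5} = 0  ⟹  sig = (2;())
  P={2,6}:  v_{2} + v_{6} = 0  ⟹  sig = (2;())
  P={3,8}:  v_{3} + v_{8} = 0  ⟹  sig = (2;())
  P={1,4}:  v_{1} + v_{4} = v_{2}  ⟹  sig = (2;(1))
  P={1,7}:  v_{1} + v_{7} = v_{3}  ⟹  sig = (2;(1))
  P={2,5}:  v_{2} + v_{5} = v_{4}  ⟹  sig = (2;(1))
  P={3,5}:  v_{3} + v_{5} = v_{7}  ⟹  sig = (2;(1))
  P={4,6}:  v_{4} + v_{6} = v_{5}  ⟹  sig = (2;(1))
  P={7,8}:  v_{7} + v_{8} = v_{5}  ⟹  sig = (2;(1))
  P={0,3}:  v_{0} + v_{3} = v_{2} + v_{4}  ⟹  sig = (2;(1,1))
  P={0,6}:  v_{0} + v_{6} = v_{4} + v_{8}  ⟹  sig = (2;(1,1))
  P={2,7}:  v_{2} + v_{7} = v_{3} + v_{4}  ⟹  sig = (2;(1,1))
  P={0,1}:  v_{0} + v_{1} = 2·v_{2} + v_{8}  ⟹  sig = (2;(1,2))
  P={0,5}:  v_{0} + v_{5} = 2·v_{4} + v_{8}  ⟹  sig = (2;(1,2))
  P={0,7}:  v_{0} + v_{7} = 2·v_{4}  ⟹  sig = (2;(2))
  P={2,4,8}:  v_{2} + v_{4} + v_{8} = v_{0}  ⟹  sig = (3;(1))

Signatures (|P|; sorted positive RHS coefficients), sorted:
{ (2;()) ×3,  (2;(1)) ×6,  (2;(1,1)) ×3,  (2;(1,2)) ×2,  (2;(2)),  (3;(1)) }


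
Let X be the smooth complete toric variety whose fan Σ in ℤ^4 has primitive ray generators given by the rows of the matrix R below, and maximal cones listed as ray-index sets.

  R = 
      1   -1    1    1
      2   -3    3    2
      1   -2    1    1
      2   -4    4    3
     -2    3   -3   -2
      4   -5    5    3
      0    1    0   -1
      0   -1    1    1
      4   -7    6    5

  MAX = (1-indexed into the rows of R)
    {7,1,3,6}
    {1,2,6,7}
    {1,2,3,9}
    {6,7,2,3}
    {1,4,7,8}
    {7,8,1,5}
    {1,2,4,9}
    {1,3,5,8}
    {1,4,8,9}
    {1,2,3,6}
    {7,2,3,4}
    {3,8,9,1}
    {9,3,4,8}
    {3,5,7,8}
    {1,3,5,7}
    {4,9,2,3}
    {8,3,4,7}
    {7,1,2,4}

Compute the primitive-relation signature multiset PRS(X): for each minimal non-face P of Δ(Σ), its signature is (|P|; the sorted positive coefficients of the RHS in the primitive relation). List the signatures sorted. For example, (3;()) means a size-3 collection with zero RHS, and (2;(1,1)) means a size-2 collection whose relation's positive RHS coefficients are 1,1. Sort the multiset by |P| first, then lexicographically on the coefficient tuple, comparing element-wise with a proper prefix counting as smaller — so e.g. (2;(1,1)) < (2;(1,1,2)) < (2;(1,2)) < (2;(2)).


12 minimal non-faces of Δ(Σ) (on 9 rays):

  P={2,5}:  v_{2} + v_{5} = 0 — sig = (2;())
  P={2,8}:  v_{2} + v_{8} = v_{4} — sig = (2;(1))
  P={4,5}:  v_{4} + v_{5} = v_{8} — sig = (2;(1))
  P={5,6}:  v_{5} + v_{6} = v_{1} + v_{3} + v_{7} — sig = (2;(1,1,1))
  P={5,9}:  v_{5} + v_{9} = v_{1} + v_{3} + v_{8} — sig = (2;(1,1,1))
  P={6,9}:  v_{6} + v_{9} = v_{1} + 3·v_{2} + v_{3} — sig = (2;(1,1,3))
  P={6,8}:  v_{6} + v_{8} = 2·v_{2} — sig = (2;(2))
  P={7,9}:  v_{7} + v_{9} = 2·v_{2} — sig = (2;(2))
  P={4,6}:  v_{4} + v_{6} = 3·v_{2} — sig = (2;(3))
  P={1,3,4}:  v_{1} + v_{3} + v_{4} = v_{9} — sig = (3;(1))
  P={1,2,3,7}:  v_{1} + v_{2} + v_{3} + v_{7} = v_{6} — sig = (4;(1))
  P={1,3,7,8}:  v_{1} + v_{3} + v_{7} + v_{8} = v_{2} — sig = (4;(1))

Signatures (|P|; sorted positive RHS coefficients), sorted:
{ (2;()),  (2;(1)) ×2,  (2;(1,1,1)) ×2,  (2;(1,1,3)),  (2;(2)) ×2,  (2;(3)),  (3;(1)),  (4;(1)) ×2 }


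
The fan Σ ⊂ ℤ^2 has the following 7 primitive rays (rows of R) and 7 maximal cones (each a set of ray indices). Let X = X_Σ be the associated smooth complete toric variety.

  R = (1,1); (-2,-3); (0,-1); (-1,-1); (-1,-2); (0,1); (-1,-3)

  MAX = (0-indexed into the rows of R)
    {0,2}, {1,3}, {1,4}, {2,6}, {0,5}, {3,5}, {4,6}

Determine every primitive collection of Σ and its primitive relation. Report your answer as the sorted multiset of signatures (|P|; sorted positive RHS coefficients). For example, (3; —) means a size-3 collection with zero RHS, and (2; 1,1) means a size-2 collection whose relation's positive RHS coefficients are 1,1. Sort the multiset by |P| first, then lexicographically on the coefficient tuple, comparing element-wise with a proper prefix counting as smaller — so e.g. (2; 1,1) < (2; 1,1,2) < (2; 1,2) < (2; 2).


14 collections generate NE(X_Σ); each relation:

  P={0,3}:  v_{0} + v_{3} = 0  →  sig = (2; —)
  P={2,5}:  v_{2} + v_{5} = 0  →  sig = (2; —)
  P={0,1}:  v_{0} + v_{1} = v_{4}  →  sig = (2; 1)
  P={0,4}:  v_{0} + v_{4} = v_{2}  →  sig = (2; 1)
  P={2,3}:  v_{2} + v_{3} = v_{4}  →  sig = (2; 1)
  P={2,4}:  v_{2} + v_{4} = v_{6}  →  sig = (2; 1)
  P={3,4}:  v_{3} + v_{4} = v_{1}  →  sig = (2; 1)
  P={4,5}:  v_{4} + v_{5} = v_{3}  →  sig = (2; 1)
  P={5,6}:  v_{5} + v_{6} = v_{4}  →  sig = (2; 1)
  P={0,6}:  v_{0} + v_{6} = 2·v_{2}  →  sig = (2; 2)
  P={1,2}:  v_{1} + v_{2} = 2·v_{4}  →  sig = (2; 2)
  P={1,5}:  v_{1} + v_{5} = 2·v_{3}  →  sig = (2; 2)
  P={3,6}:  v_{3} + v_{6} = 2·v_{4}  →  sig = (2; 2)
  P={1,6}:  v_{1} + v_{6} = 3·v_{4}  →  sig = (2; 3)

Hence PRS(X_Σ) =
    |P|=2: 14 collections, coeffs (), (), (1), (1), (1), (1), (1), (1), (1), (2), (2), (2), (2), (3)


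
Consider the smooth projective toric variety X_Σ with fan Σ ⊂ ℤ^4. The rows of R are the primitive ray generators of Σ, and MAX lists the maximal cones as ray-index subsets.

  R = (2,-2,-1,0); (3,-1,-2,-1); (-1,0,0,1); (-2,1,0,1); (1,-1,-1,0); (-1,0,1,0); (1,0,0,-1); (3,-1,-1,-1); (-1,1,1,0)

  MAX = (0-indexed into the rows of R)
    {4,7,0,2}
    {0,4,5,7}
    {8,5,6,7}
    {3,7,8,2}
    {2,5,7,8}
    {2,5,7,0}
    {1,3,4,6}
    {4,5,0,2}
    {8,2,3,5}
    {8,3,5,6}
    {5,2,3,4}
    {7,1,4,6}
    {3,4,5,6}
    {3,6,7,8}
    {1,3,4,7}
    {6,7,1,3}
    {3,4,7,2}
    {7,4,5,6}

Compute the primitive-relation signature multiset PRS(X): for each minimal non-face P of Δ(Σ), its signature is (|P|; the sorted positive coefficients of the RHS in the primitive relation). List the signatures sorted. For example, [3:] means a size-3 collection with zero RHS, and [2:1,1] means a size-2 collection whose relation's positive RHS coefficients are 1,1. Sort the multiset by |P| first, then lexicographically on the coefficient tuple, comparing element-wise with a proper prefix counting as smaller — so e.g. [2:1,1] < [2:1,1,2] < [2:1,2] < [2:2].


Σ has 12 primitive collections:

  P = {2,6}:  v_{2} + v_{6} = 0  ⟹  sig = [2:]
  P = {4,8}:  v_{4} + v_{8} = 0  ⟹  sig = [2:]
  P = {0,3}:  v_{0} + v_{3} = v_{2} + v_{4}  ⟹  sig = [2:1,1]
  P = {1,5}:  v_{1} + v_{5} = v_{4} + v_{6}  ⟹  sig = [2:1,1]
  P = {0,6}:  v_{0} + v_{6} = v_{4} + v_{5} + v_{7}  ⟹  sig = [2:1,1,1]
  P = {0,8}:  v_{0} + v_{8} = v_{2} + v_{5} + v_{7}  ⟹  sig = [2:1,1,1]
  P = {1,2}:  v_{1} + v_{2} = v_{3} + v_{4} + v_{7}  ⟹  sig = [2:1,1,1]
  P = {1,8}:  v_{1} + v_{8} = v_{3} + v_{6} + v_{7}  ⟹  sig = [2:1,1,1]
  P = {0,1}:  v_{0} + v_{1} = 2·v_{4} + v_{7}  ⟹  sig = [2:1,2]
  P = {3,5,7}:  v_{3} + v_{5} + v_{7} = 0  ⟹  sig = [3:]
  P = {2,4,5,7}:  v_{2} + v_{4} + v_{5} + v_{7} = v_{0}  ⟹  sig = [4:1]
  P = {3,4,6,7}:  v_{3} + v_{4} + v_{6} + v_{7} = v_{1}  ⟹  sig = [4:1]

Hence PRS(X_Σ) =
    |P|=2: 9 collections, coeffs (), (), (1,1), (1,1), (1,1,1), (1,1,1), (1,1,1), (1,1,1), (1,2)
    |P|=3: 1 collection, coeffs ()
    |P|=4: 2 collections, coeffs (1), (1)


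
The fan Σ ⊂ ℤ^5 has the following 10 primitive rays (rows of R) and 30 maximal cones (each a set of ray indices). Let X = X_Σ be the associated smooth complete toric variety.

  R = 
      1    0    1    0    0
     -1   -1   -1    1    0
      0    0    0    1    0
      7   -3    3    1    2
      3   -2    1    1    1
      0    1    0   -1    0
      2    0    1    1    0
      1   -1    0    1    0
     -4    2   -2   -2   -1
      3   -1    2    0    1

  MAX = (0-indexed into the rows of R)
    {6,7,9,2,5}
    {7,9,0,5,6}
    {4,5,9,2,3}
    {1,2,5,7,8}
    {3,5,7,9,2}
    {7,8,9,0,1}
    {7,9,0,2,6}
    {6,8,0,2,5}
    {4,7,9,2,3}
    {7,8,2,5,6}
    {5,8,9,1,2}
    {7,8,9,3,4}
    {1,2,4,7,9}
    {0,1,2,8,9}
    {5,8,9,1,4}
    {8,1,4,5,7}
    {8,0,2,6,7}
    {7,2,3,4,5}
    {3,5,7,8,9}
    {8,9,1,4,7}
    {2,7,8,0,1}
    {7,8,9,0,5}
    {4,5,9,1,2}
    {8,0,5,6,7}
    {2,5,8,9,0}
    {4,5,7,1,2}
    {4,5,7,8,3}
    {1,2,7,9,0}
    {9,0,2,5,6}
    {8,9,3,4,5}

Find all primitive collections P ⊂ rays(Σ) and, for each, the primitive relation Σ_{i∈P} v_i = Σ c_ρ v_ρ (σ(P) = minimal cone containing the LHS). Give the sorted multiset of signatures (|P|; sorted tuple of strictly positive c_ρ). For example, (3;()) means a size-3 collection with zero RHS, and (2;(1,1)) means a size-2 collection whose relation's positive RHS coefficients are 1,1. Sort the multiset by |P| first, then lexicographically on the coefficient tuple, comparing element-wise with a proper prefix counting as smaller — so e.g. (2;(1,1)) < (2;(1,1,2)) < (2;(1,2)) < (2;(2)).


Minimal non-faces — 14 found among 10 rays, 30 max cones:

  P = {0,4}:  v_{0} + v_{4} = v_{7} + v_{9}  ⇒ sig = (2;(1,1))
  P = {1,6}:  v_{1} + v_{6} = v_{2} + v_{7}  ⇒ sig = (2;(1,1))
  P = {4,6}:  v_{4} + v_{6} = v_{2} + v_{5} + 2·v_{7} + v_{9}  ⇒ sig = (2;(1,1,1,2))
  P = {0,3}:  v_{0} + v_{3} = v_{5} + 2·v_{7} + 2·v_{9}  ⇒ sig = (2;(1,2,2))
  P = {3,6}:  v_{3} + v_{6} = v_{2} + 2·v_{5} + 3·v_{7} + 2·v_{9}  ⇒ sig = (2;(1,2,2,3))
  P = {1,3}:  v_{1} + v_{3} = 2·v_{4}  ⇒ sig = (2;(2))
  P = {0,1,5}:  v_{0} + v_{1} + v_{5} = 0  ⇒ sig = (3;())
  P = {2,3,8}:  v_{2} + v_{3} + v_{8} = v_{4} + v_{5}  ⇒ sig = (3;(1,1))
  P = {2,4,8}:  v_{2} + v_{4} + v_{8} = v_{1} + v_{5}  ⇒ sig = (3;(1,1))
  P = {6,8,9}:  v_{6} + v_{8} + v_{9} = v_{0} + v_{5}  ⇒ sig = (3;(1,1))
  P = {2,7,8,9}:  v_{2} + v_{7} + v_{8} + v_{9} = 0  ⇒ sig = (4;())
  P = {0,2,5,7}:  v_{0} + v_{2} + v_{5} + v_{7} = v_{6}  ⇒ sig = (4;(1))
  P = {1,5,7,9}:  v_{1} + v_{5} + v_{7} + v_{9} = v_{4}  ⇒ sig = (4;(1))
  P = {4,5,7,9}:  v_{4} + v_{5} + v_{7} + v_{9} = v_{3}  ⇒ sig = (4;(1))

Sorted signature multiset PRS(X):
    |P|=2: 6 collections, coeffs (1,1), (1,1), (1,1,1,2), (1,2,2), (1,2,2,3), (2)
    |P|=3: 4 collections, coeffs (), (1,1), (1,1), (1,1)
    |P|=4: 4 collections, coeffs (), (1), (1), (1)


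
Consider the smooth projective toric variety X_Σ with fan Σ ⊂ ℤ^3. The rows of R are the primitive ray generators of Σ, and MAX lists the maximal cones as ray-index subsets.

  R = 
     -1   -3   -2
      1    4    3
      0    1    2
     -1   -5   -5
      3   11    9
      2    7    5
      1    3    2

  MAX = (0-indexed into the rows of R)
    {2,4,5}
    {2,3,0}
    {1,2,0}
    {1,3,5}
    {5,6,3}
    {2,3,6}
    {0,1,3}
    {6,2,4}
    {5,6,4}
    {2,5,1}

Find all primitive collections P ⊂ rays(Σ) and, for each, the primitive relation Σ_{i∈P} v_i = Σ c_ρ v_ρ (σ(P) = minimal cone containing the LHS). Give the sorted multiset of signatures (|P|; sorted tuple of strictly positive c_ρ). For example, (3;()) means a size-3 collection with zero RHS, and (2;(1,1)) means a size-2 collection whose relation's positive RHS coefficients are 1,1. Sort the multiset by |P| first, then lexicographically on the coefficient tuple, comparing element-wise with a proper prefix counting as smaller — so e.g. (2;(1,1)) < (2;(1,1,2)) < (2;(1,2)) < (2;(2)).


Σ has 9 primitive collections:

  P = {0,6}:  v_{0} + v_{6} = 0  →  sig = (2;())
  P = {0,5}:  v_{0} + v_{5} = v_{1}  →  sig = (2;(1))
  P = {1,6}:  v_{1} + v_{6} = v_{5}  →  sig = (2;(1))
  P = {0,4}:  v_{0} + v_{4} = v_{2} + v_{5}  →  sig = (2;(1,1))
  P = {1,4}:  v_{1} + v_{4} = v_{2} + 2·v_{5}  →  sig = (2;(1,2))
  P = {3,4}:  v_{3} + v_{4} = 2·v_{6}  →  sig = (2;(2))
  P = {1,2,3}:  v_{1} + v_{2} + v_{3} = 0  →  sig = (3;())
  P = {2,3,5}:  v_{2} + v_{3} + v_{5} = v_{6}  →  sig = (3;(1))
  P = {2,5,6}:  v_{2} + v_{5} + v_{6} = v_{4}  →  sig = (3;(1))

so the primitive-relation signature multiset is
[(2;()), (2;(1)), (2;(1)), (2;(1,1)), (2;(1,2)), (2;(2)), (3;()), (3;(1)), (3;(1))]


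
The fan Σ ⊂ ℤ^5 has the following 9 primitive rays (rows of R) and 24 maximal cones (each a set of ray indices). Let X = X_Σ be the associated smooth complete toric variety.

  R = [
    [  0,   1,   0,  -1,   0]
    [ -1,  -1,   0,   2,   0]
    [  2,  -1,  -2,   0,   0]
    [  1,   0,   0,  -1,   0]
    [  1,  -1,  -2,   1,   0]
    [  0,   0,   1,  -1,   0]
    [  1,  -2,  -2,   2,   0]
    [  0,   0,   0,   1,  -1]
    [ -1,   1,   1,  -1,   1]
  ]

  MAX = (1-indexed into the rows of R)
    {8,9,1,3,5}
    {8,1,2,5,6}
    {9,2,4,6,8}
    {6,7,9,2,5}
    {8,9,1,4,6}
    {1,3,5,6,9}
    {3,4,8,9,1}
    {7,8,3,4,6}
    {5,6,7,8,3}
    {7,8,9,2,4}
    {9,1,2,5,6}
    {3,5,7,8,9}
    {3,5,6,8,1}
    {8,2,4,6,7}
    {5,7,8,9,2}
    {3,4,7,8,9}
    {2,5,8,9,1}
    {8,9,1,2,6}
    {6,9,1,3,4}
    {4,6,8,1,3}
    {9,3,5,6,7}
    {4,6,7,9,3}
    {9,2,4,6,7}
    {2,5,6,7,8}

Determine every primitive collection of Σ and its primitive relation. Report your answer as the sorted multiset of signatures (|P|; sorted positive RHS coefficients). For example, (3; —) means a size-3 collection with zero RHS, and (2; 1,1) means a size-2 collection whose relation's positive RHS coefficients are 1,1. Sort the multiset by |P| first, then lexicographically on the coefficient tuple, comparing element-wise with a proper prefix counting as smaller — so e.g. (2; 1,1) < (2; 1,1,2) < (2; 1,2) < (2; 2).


|primitive collections| = 7. Relations:

  P={1,7}:  v_{1} + v_{7} = v_{5}  →  sig = (2; 1)
  P={2,3}:  v_{2} + v_{3} = v_{7}  →  sig = (2; 1)
  P={4,5}:  v_{4} + v_{5} = v_{3}  →  sig = (2; 1)
  P={1,2,4}:  v_{1} + v_{2} + v_{4} = 0  →  sig = (3; —)
  P={5,6,8,9}:  v_{5} + v_{6} + v_{8} + v_{9} = 0  →  sig = (4; —)
  P={3,6,8,9}:  v_{3} + v_{6} + v_{8} + v_{9} = v_{4}  →  sig = (4; 1)
  P={6,7,8,9}:  v_{6} + v_{7} + v_{8} + v_{9} = v_{2} + v_{4}  →  sig = (4; 1,1)

Signatures (|P|; sorted positive RHS coefficients), sorted:
    (2; 1)
    (2; 1)
    (2; 1)
    (3; —)
    (4; —)
    (4; 1)
    (4; 1,1)


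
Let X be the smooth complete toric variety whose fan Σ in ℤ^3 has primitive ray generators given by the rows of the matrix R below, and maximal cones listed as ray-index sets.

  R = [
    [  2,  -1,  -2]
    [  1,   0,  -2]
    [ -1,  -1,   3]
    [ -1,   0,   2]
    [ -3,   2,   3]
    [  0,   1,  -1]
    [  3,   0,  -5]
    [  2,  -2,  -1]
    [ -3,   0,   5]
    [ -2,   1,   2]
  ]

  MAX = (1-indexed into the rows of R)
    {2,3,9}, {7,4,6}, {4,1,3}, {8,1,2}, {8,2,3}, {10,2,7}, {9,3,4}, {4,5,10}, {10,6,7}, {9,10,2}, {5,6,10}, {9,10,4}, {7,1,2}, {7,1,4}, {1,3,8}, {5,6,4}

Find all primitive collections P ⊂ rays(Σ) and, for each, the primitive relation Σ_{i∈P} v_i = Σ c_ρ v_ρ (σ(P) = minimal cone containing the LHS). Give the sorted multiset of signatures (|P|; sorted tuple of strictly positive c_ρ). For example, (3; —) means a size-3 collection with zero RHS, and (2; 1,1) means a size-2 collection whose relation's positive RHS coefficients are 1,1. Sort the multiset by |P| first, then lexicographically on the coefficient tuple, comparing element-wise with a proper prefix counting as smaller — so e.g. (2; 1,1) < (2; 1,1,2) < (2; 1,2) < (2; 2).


The 24 primitive collections of Σ (r=10, n=3):

  P = {1,10}:  v_{1} + v_{10} = 0 ; sig = (2; —)
  P = {2,4}:  v_{2} + v_{4} = 0 ; sig = (2; —)
  P = {7,9}:  v_{7} + v_{9} = 0 ; sig = (2; —)
  P = {1,9}:  v_{1} + v_{9} = v_{3} ; sig = (2; 1)
  P = {3,6}:  v_{3} + v_{6} = v_{4} ; sig = (2; 1)
  P = {3,7}:  v_{3} + v_{7} = v_{1} ; sig = (2; 1)
  P = {3,10}:  v_{3} + v_{10} = v_{9} ; sig = (2; 1)
  P = {5,8}:  v_{5} + v_{8} = v_{4} ; sig = (2; 1)
  P = {6,8}:  v_{6} + v_{8} = v_{1} ; sig = (2; 1)
  P = {1,5}:  v_{1} + v_{5} = v_{4} + v_{6} ; sig = (2; 1,1)
  P = {1,6}:  v_{1} + v_{6} = v_{4} + v_{7} ; sig = (2; 1,1)
  P = {2,5}:  v_{2} + v_{5} = v_{6} + v_{10} ; sig = (2; 1,1)
  P = {2,6}:  v_{2} + v_{6} = v_{7} + v_{10} ; sig = (2; 1,1)
  P = {4,8}:  v_{4} + v_{8} = v_{1} + v_{3} ; sig = (2; 1,1)
  P = {6,9}:  v_{6} + v_{9} = v_{4} + v_{10} ; sig = (2; 1,1)
  P = {8,10}:  v_{8} + v_{10} = v_{2} + v_{3} ; sig = (2; 1,1)
  P = {3,5}:  v_{3} + v_{5} = 2·v_{4} + v_{10} ; sig = (2; 1,2)
  P = {7,8}:  v_{7} + v_{8} = 2·v_{1} + v_{2} ; sig = (2; 1,2)
  P = {8,9}:  v_{8} + v_{9} = v_{2} + 2·v_{3} ; sig = (2; 1,2)
  P = {5,7}:  v_{5} + v_{7} = 2·v_{6} ; sig = (2; 2)
  P = {5,9}:  v_{5} + v_{9} = 2·v_{4} + 2·v_{10} ; sig = (2; 2,2)
  P = {1,2,3}:  v_{1} + v_{2} + v_{3} = v_{8} ; sig = (3; 1)
  P = {4,6,10}:  v_{4} + v_{6} + v_{10} = v_{5} ; sig = (3; 1)
  P = {4,7,10}:  v_{4} + v_{7} + v_{10} = v_{6} ; sig = (3; 1)

Hence PRS(X_Σ) =
{ (2; —) ×3,  (2; 1) ×6,  (2; 1,1) ×7,  (2; 1,2) ×3,  (2; 2),  (2; 2,2),  (3; 1) ×3 }


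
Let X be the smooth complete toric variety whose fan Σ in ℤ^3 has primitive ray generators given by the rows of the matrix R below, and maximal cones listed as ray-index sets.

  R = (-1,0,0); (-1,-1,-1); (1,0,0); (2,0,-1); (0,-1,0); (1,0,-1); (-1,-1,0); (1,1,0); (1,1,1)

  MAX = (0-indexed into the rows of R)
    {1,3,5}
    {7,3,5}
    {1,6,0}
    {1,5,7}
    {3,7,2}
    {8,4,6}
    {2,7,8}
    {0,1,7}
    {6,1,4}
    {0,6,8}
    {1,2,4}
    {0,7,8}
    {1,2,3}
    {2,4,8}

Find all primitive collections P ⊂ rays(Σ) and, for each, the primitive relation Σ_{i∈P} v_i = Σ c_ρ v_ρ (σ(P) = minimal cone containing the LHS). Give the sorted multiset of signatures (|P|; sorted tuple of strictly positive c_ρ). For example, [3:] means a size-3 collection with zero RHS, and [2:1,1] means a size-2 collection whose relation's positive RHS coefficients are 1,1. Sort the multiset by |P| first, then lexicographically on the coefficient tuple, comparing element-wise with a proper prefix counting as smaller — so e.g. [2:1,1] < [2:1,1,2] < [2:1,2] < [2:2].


Primitive collections (17):

  P = {0,2}:  v_{0} + v_{2} = 0 — sig = [2:]
  P = {1,8}:  v_{1} + v_{8} = 0 — sig = [2:]
  P = {6,7}:  v_{6} + v_{7} = 0 — sig = [2:]
  P = {0,3}:  v_{0} + v_{3} = v_{5} — sig = [2:1]
  P = {0,4}:  v_{0} + v_{4} = v_{6} — sig = [2:1]
  P = {2,5}:  v_{2} + v_{5} = v_{3} — sig = [2:1]
  P = {2,6}:  v_{2} + v_{6} = v_{4} — sig = [2:1]
  P = {4,7}:  v_{4} + v_{7} = v_{2} — sig = [2:1]
  P = {0,5}:  v_{0} + v_{5} = v_{1} + v_{7} — sig = [2:1,1]
  P = {5,6}:  v_{5} + v_{6} = v_{1} + v_{2} — sig = [2:1,1]
  P = {5,8}:  v_{5} + v_{8} = v_{2} + v_{7} — sig = [2:1,1]
  P = {3,6}:  v_{3} + v_{6} = v_{1} + 2·v_{2} — sig = [2:1,2]
  P = {3,8}:  v_{3} + v_{8} = 2·v_{2} + v_{7} — sig = [2:1,2]
  P = {4,5}:  v_{4} + v_{5} = v_{1} + 2·v_{2} — sig = [2:1,2]
  P = {3,4}:  v_{3} + v_{4} = v_{1} + 3·v_{2} — sig = [2:1,3]
  P = {1,2,7}:  v_{1} + v_{2} + v_{7} = v_{5} — sig = [3:1]
  P = {1,3,7}:  v_{1} + v_{3} + v_{7} = 2·v_{5} — sig = [3:2]

Sorted signature multiset PRS(X):
[[2:], [2:], [2:], [2:1], [2:1], [2:1], [2:1], [2:1], [2:1,1], [2:1,1], [2:1,1], [2:1,2], [2:1,2], [2:1,2], [2:1,3], [3:1], [3:2]]


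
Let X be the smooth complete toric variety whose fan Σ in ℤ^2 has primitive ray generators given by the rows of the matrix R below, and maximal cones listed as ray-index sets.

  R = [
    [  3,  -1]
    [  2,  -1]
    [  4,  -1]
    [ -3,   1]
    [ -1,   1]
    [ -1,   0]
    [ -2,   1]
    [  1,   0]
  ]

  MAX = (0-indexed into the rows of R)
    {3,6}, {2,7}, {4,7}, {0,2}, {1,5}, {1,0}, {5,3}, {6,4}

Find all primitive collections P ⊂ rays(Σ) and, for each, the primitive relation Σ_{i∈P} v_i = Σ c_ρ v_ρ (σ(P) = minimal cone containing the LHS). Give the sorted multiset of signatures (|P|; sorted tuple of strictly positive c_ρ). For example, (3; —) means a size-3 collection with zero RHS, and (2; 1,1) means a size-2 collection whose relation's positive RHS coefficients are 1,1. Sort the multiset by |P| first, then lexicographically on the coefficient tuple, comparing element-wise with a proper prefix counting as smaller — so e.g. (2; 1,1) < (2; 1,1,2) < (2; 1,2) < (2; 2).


20 minimal non-faces of Δ(Σ) (on 8 rays):

  • {0,3}:  v_{0} + v_{3} = 0  so sig = (2; —)
  • {1,6}:  v_{1} + v_{6} = 0  so sig = (2; —)
  • {5,7}:  v_{5} + v_{7} = 0  so sig = (2; —)
  • {0,5}:  v_{0} + v_{5} = v_{1}  so sig = (2; 1)
  • {0,6}:  v_{0} + v_{6} = v_{7}  so sig = (2; 1)
  • {0,7}:  v_{0} + v_{7} = v_{2}  so sig = (2; 1)
  • {1,3}:  v_{1} + v_{3} = v_{5}  so sig = (2; 1)
  • {1,4}:  v_{1} + v_{4} = v_{7}  so sig = (2; 1)
  • {1,7}:  v_{1} + v_{7} = v_{0}  so sig = (2; 1)
  • {2,3}:  v_{2} + v_{3} = v_{7}  so sig = (2; 1)
  • {2,5}:  v_{2} + v_{5} = v_{0}  so sig = (2; 1)
  • {3,7}:  v_{3} + v_{7} = v_{6}  so sig = (2; 1)
  • {4,5}:  v_{4} + v_{5} = v_{6}  so sig = (2; 1)
  • {5,6}:  v_{5} + v_{6} = v_{3}  so sig = (2; 1)
  • {6,7}:  v_{6} + v_{7} = v_{4}  so sig = (2; 1)
  • {0,4}:  v_{0} + v_{4} = 2·v_{7}  so sig = (2; 2)
  • {1,2}:  v_{1} + v_{2} = 2·v_{0}  so sig = (2; 2)
  • {2,6}:  v_{2} + v_{6} = 2·v_{7}  so sig = (2; 2)
  • {3,4}:  v_{3} + v_{4} = 2·v_{6}  so sig = (2; 2)
  • {2,4}:  v_{2} + v_{4} = 3·v_{7}  so sig = (2; 3)

Signatures (|P|; sorted positive RHS coefficients), sorted:
{ (2; —) ×3,  (2; 1) ×12,  (2; 2) ×4,  (2; 3) }


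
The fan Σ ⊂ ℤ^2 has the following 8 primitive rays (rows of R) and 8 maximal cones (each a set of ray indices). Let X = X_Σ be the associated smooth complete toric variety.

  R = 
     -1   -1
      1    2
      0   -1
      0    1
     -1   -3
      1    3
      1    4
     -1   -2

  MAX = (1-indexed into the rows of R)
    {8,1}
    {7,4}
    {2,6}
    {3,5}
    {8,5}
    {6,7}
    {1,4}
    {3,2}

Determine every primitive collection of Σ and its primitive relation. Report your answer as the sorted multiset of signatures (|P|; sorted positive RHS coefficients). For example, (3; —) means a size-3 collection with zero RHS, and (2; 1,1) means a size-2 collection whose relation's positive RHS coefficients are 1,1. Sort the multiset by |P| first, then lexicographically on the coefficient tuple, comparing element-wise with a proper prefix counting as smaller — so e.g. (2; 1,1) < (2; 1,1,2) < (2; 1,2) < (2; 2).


20 minimal non-faces of Δ(Σ) (on 8 rays):

  {2,8}:  v_{2} + v_{8} = 0  →  sig = (2; —)
  {3,4}:  v_{3} + v_{4} = 0  →  sig = (2; —)
  {5,6}:  v_{5} + v_{6} = 0  →  sig = (2; —)
  {1,2}:  v_{1} + v_{2} = v_{4}  →  sig = (2; 1)
  {1,3}:  v_{1} + v_{3} = v_{8}  →  sig = (2; 1)
  {2,4}:  v_{2} + v_{4} = v_{6}  →  sig = (2; 1)
  {2,5}:  v_{2} + v_{5} = v_{3}  →  sig = (2; 1)
  {3,6}:  v_{3} + v_{6} = v_{2}  →  sig = (2; 1)
  {3,7}:  v_{3} + v_{7} = v_{6}  →  sig = (2; 1)
  {3,8}:  v_{3} + v_{8} = v_{5}  →  sig = (2; 1)
  {4,5}:  v_{4} + v_{5} = v_{8}  →  sig = (2; 1)
  {4,6}:  v_{4} + v_{6} = v_{7}  →  sig = (2; 1)
  {4,8}:  v_{4} + v_{8} = v_{1}  →  sig = (2; 1)
  {5,7}:  v_{5} + v_{7} = v_{4}  →  sig = (2; 1)
  {6,8}:  v_{6} + v_{8} = v_{4}  →  sig = (2; 1)
  {1,5}:  v_{1} + v_{5} = 2·v_{8}  →  sig = (2; 2)
  {1,6}:  v_{1} + v_{6} = 2·v_{4}  →  sig = (2; 2)
  {2,7}:  v_{2} + v_{7} = 2·v_{6}  →  sig = (2; 2)
  {7,8}:  v_{7} + v_{8} = 2·v_{4}  →  sig = (2; 2)
  {1,7}:  v_{1} + v_{7} = 3·v_{4}  →  sig = (2; 3)

so the primitive-relation signature multiset is
    |P|=2: 20 collections, coeffs (), (), (), (1), (1), (1), (1), (1), (1), (1), (1), (1), (1), (1), (1), (2), (2), (2), (2), (3)


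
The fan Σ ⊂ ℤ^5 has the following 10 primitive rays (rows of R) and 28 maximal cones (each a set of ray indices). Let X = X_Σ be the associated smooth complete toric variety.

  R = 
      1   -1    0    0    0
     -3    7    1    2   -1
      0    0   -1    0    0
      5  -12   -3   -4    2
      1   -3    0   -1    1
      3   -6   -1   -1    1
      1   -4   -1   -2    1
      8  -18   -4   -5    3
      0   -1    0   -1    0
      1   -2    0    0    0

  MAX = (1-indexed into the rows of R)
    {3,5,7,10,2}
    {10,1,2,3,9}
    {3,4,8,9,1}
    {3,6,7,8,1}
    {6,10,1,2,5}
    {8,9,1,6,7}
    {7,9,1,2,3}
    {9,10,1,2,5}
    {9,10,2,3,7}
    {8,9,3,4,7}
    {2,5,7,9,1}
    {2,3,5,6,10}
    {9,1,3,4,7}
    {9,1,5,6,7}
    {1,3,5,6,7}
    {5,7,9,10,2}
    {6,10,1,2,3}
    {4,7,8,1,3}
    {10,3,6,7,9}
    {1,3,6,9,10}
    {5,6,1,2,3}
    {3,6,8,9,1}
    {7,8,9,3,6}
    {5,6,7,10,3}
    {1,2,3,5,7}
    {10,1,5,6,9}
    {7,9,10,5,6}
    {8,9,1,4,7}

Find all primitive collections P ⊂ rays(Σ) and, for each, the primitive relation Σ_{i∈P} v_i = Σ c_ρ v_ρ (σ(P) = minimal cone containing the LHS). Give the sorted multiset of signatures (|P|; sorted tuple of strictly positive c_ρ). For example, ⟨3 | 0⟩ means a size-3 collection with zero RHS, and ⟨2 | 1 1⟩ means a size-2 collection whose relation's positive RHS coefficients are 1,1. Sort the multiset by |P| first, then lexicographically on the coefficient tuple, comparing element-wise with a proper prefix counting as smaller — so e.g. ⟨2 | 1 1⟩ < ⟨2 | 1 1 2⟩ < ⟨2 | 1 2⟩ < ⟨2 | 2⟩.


Minimal non-faces — 14 found among 10 rays, 28 max cones:

  {4,6}:  v_{4} + v_{6} = v_{8}  so sig = ⟨2 | 1⟩
  {2,4}:  v_{2} + v_{4} = v_{1} + v_{3} + v_{7}  so sig = ⟨2 | 1 1 1⟩
  {2,8}:  v_{2} + v_{8} = v_{1} + v_{3} + v_{6} + v_{7}  so sig = ⟨2 | 1 1 1 1⟩
  {4,5}:  v_{4} + v_{5} = v_{1} + v_{6} + 2·v_{7}  so sig = ⟨2 | 1 1 2⟩
  {4,10}:  v_{4} + v_{10} = v_{3} + 2·v_{6} + 2·v_{9}  so sig = ⟨2 | 1 2 2⟩
  {5,8}:  v_{5} + v_{8} = v_{1} + 2·v_{6} + 2·v_{7}  so sig = ⟨2 | 1 2 2⟩
  {8,10}:  v_{8} + v_{10} = v_{3} + 3·v_{6} + 2·v_{9}  so sig = ⟨2 | 1 2 3⟩
  {2,6,9}:  v_{2} + v_{6} + v_{9} = 0  so sig = ⟨3 | 0⟩
  {3,5,9}:  v_{3} + v_{5} + v_{9} = v_{7}  so sig = ⟨3 | 1⟩
  {1,7,10}:  v_{1} + v_{7} + v_{10} = v_{6} + v_{9}  so sig = ⟨3 | 1 1⟩
  {2,6,7}:  v_{2} + v_{6} + v_{7} = v_{3} + v_{5}  so sig = ⟨3 | 1 1⟩
  {1,3,5,10}:  v_{1} + v_{3} + v_{5} + v_{10} = v_{6}  so sig = ⟨4 | 1⟩
  {1,3,6,7,9}:  v_{1} + v_{3} + v_{6} + v_{7} + v_{9} = v_{4}  so sig = ⟨5 | 1⟩
  {1,3,7,8,9}:  v_{1} + v_{3} + v_{7} + v_{8} + v_{9} = 2·v_{4}  so sig = ⟨5 | 2⟩

Signatures (|P|; sorted positive RHS coefficients), sorted:
    |P|=2: 7 collections, coeffs (1), (1,1,1), (1,1,1,1), (1,1,2), (1,2,2), (1,2,2), (1,2,3)
    |P|=3: 4 collections, coeffs (), (1), (1,1), (1,1)
    |P|=4: 1 collection, coeffs (1)
    |P|=5: 2 collections, coeffs (1), (2)
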